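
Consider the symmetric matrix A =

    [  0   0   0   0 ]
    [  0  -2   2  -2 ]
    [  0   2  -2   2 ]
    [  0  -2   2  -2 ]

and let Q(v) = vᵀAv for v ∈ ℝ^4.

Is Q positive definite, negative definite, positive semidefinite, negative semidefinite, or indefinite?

Congruent diagonalization of A (simultaneous row and column reduction) yields pivots 0, -2, 0, 0.
So there are 1 negative, 3 zero pivots.
Hence Q is negative semidefinite.

negative semidefinite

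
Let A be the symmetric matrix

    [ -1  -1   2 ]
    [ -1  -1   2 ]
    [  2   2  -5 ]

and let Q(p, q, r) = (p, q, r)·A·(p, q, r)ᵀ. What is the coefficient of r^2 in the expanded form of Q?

-5

The coefficient of r^2 is the diagonal entry A[3,3] = -5.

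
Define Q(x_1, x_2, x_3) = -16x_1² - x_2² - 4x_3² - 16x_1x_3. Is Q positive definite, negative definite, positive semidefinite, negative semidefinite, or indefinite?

The associated matrix is A = [[-16, 0, -8], [0, -1, 0], [-8, 0, -4]].
Applying the same elementary operations to the rows and columns of A produces a congruent diagonal matrix with entries -16, -1, 0.
So there are 2 negative, 1 zero pivots.
Hence Q is negative semidefinite.

negative semidefinite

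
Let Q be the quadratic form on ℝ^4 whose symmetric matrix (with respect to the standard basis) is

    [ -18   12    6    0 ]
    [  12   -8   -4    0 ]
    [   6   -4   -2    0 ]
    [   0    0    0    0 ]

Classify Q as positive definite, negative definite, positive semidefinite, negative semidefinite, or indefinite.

negative semidefinite

Congruent diagonalization of A (simultaneous row and column reduction) yields pivots -18, 0, 0, 0.
That gives 1 negative, 3 zero pivots.
Hence Q is negative semidefinite.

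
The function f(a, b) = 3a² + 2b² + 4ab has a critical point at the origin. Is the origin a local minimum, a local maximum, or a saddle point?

local minimum

The Hessian at the origin is H = [[6, 4], [4, 4]].
det H = 6·4 − (4)² = 8 > 0 and H[1,1] = 6 > 0, so H is positive definite.
Therefore the origin is a local minimum.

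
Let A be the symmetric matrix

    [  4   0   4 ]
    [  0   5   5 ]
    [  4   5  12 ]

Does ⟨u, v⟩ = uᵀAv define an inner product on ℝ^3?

yes

Leading principal minors: Δ_1 = 4, Δ_2 = 20, Δ_3 = 60.
All leading principal minors are positive, so by Sylvester's criterion Q is positive definite.
⟨·,·⟩ is an inner product exactly when A is positive definite.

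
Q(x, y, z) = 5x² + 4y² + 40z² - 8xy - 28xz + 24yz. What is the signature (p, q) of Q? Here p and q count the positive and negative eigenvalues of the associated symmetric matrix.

(2, 0)

The associated matrix is A = [[5, -4, -14], [-4, 4, 12], [-14, 12, 40]].
Congruent diagonalization of A (simultaneous row and column reduction) yields pivots 5, 4/5, 0.
That gives 2 positive, 1 zero pivots.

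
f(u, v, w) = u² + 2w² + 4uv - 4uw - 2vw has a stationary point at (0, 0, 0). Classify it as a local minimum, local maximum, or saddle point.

saddle point

The Hessian at the origin is H = [[2, 4, -4], [4, 0, -2], [-4, -2, 4]].
An LDLᵀ factorisation of H has diagonal entries 2, -8, 1/2.
Counting signs: 2 positive, 1 negative.
H is indefinite, so the origin is a saddle point.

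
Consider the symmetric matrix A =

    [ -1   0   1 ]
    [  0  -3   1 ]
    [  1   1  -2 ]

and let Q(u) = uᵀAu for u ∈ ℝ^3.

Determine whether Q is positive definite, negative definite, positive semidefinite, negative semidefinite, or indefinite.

negative definite

Congruent diagonalization of A (simultaneous row and column reduction) yields pivots -1, -3, -2/3.
Counting signs: 3 negative.
Hence Q is negative definite.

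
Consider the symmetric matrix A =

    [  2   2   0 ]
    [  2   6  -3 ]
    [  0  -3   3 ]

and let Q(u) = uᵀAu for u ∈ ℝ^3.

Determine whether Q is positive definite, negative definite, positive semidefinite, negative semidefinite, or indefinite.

positive definite

Applying the same elementary operations to the rows and columns of A produces a congruent diagonal matrix with entries 2, 4, 3/4.
So there are 3 positive pivots.
Hence Q is positive definite.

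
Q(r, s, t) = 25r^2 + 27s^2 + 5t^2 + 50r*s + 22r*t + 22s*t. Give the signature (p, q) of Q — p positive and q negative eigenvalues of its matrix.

(3, 0)

The associated matrix is A = [[25, 25, 11], [25, 27, 11], [11, 11, 5]].
Row-reducing A symmetrically gives the diagonal entries 25, 2, 4/25.
Counting signs: 3 positive.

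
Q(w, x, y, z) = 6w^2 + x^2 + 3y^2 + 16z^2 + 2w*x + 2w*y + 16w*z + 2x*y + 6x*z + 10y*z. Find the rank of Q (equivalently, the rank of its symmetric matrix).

The symmetric matrix is A = [[6, 1, 1, 8], [1, 1, 1, 3], [1, 1, 3, 5], [8, 3, 5, 16]].
Symmetric row and column elimination reduces A to a congruent diagonal form with pivots 6, 5/6, 2, 0.
So there are 3 positive, 1 zero pivots.
The rank is the number of nonzero pivots: 3.

3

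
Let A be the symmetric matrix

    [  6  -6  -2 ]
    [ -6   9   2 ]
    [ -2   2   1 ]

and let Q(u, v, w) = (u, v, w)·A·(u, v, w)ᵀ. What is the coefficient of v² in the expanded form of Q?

The coefficient of v² is the diagonal entry A[2,2] = 9.

9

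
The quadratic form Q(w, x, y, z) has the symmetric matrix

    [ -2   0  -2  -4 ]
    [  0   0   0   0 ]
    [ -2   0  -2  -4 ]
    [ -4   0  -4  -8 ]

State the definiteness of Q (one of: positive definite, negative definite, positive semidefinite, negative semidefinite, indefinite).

Congruent diagonalization of A (simultaneous row and column reduction) yields pivots -2, 0, 0, 0.
That gives 1 negative, 3 zero pivots.
Hence Q is negative semidefinite.

negative semidefinite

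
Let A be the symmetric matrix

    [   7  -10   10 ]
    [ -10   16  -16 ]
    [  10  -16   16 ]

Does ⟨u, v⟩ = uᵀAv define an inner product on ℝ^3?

no

Symmetric row and column elimination reduces A to a congruent diagonal form with pivots 7, 12/7, 0.
That gives 2 positive, 1 zero pivots.
Hence Q is positive semidefinite.
⟨·,·⟩ is an inner product exactly when A is positive definite.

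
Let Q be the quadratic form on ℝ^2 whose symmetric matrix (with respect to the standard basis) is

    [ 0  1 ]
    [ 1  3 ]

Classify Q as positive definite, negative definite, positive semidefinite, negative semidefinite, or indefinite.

indefinite

For the 2×2 matrix [[0, 1], [1, 3]]: det = 0·3 − (1)² = -1, trace = 3.
det < 0 so the eigenvalues have opposite signs; the form is indefinite.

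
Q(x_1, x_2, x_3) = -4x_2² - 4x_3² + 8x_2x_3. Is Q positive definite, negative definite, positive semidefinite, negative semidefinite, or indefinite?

negative semidefinite

The associated matrix is A = [[0, 0, 0], [0, -4, 4], [0, 4, -4]].
Symmetric row and column elimination reduces A to a congruent diagonal form with pivots 0, -4, 0.
So there are 1 negative, 2 zero pivots.
Hence Q is negative semidefinite.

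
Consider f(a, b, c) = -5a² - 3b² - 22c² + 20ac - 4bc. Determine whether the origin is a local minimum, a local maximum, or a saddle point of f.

The Hessian at the origin is H = [[-10, 0, 20], [0, -6, -4], [20, -4, -44]].
Applying the same elementary operations to the rows and columns of H produces a congruent diagonal matrix with entries -10, -6, -4/3.
So there are 3 negative pivots.
H is negative definite, so the origin is a strict local maximum.

local maximum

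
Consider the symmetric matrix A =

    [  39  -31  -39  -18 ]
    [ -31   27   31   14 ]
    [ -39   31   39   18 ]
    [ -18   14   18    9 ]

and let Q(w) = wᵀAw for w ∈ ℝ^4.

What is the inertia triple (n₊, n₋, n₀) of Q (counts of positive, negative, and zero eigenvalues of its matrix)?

Row-reducing A symmetrically gives the diagonal entries 39, 92/39, 0, 15/23.
Counting signs: 3 positive, 1 zero.

(3, 0, 1)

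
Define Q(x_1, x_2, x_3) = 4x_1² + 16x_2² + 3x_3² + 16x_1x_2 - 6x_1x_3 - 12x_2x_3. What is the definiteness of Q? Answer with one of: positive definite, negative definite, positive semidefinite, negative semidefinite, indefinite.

The symmetric matrix is A = [[4, 8, -3], [8, 16, -6], [-3, -6, 3]].
Row-reducing A symmetrically gives the diagonal entries 4, 0, 3/4.
Counting signs: 2 positive, 1 zero.
Hence Q is positive semidefinite.

positive semidefinite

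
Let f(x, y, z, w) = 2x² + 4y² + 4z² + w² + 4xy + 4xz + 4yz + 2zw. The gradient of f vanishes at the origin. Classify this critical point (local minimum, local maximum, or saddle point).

The Hessian at the origin is H = [[4, 4, 4, 0], [4, 8, 4, 0], [4, 4, 8, 2], [0, 0, 2, 2]].
An LDLᵀ factorisation of H has diagonal entries 4, 4, 4, 1.
Counting signs: 4 positive.
H is positive definite, so the origin is a strict local minimum.

local minimum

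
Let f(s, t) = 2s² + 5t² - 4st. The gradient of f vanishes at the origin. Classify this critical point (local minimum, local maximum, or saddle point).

local minimum

The Hessian at the origin is H = [[4, -4], [-4, 10]].
det H = 4·10 − (-4)² = 24 > 0 and H[1,1] = 4 > 0, so H is positive definite.
Therefore the origin is a local minimum.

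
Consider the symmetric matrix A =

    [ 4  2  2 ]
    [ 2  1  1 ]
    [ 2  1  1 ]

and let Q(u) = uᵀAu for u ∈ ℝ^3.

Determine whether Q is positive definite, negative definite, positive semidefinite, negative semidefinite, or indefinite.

positive semidefinite

Applying the same elementary operations to the rows and columns of A produces a congruent diagonal matrix with entries 4, 0, 0.
That gives 1 positive, 2 zero pivots.
Hence Q is positive semidefinite.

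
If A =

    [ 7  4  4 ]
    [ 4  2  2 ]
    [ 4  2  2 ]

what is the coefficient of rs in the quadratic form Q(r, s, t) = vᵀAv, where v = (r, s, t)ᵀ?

The coefficient of rs is A[1,2] + A[2,1] = 2·4 = 8.

8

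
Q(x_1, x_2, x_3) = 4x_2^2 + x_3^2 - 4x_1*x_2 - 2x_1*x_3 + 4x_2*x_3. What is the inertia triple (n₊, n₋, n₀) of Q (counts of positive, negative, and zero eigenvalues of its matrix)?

The symmetric matrix is A = [[0, -2, -1], [-2, 4, 2], [-1, 2, 1]].
By Sylvester's law of inertia any congruent diagonalization of A has 1 positive, 1 negative and 1 zero entries.

(1, 1, 1)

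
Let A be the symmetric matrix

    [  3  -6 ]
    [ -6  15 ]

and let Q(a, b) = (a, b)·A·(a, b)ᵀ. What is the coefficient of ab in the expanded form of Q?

-12

The coefficient of ab is A[1,2] + A[2,1] = 2·(-6) = -12.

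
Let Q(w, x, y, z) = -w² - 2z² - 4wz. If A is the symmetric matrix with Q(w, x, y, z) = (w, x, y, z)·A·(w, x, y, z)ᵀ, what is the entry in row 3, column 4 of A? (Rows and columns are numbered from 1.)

The coefficient of y·z in Q is 0. For a symmetric A this equals A[3,4] + A[4,3] = 2·A[3,4].
So A[3,4] = 0/2 = 0.

0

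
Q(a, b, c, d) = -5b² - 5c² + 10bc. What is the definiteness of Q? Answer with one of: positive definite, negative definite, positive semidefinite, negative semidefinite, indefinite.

negative semidefinite

The symmetric matrix is A = [[0, 0, 0, 0], [0, -5, 5, 0], [0, 5, -5, 0], [0, 0, 0, 0]].
Congruent diagonalization of A (simultaneous row and column reduction) yields pivots 0, -5, 0, 0.
Counting signs: 1 negative, 3 zero.
Hence Q is negative semidefinite.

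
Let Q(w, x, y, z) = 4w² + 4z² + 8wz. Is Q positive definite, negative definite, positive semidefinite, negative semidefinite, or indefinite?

positive semidefinite

The associated matrix is A = [[4, 0, 0, 4], [0, 0, 0, 0], [0, 0, 0, 0], [4, 0, 0, 4]].
Congruent diagonalization of A (simultaneous row and column reduction) yields pivots 4, 0, 0, 0.
That gives 1 positive, 3 zero pivots.
Hence Q is positive semidefinite.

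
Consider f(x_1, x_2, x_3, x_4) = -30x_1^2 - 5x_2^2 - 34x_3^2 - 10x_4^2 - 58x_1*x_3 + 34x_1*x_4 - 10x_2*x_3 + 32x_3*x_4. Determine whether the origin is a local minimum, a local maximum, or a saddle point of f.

The Hessian at the origin is H = [[-60, 0, -58, 34], [0, -10, -10, 0], [-58, -10, -68, 32], [34, 0, 32, -20]].
Row-reducing H symmetrically gives the diagonal entries -60, -10, -29/15, -10/29.
Counting signs: 4 negative.
H is negative definite, so the origin is a strict local maximum.

local maximum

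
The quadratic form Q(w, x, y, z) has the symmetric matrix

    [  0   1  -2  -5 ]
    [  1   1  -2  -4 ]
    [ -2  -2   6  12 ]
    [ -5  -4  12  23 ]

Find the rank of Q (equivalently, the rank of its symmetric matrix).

3

Row reduction of A gives 3 nonzero rows, so rank A = 3.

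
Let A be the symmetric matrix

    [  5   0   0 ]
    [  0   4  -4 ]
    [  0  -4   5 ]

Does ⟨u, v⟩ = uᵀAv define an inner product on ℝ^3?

yes

Leading principal minors: Δ_1 = 5, Δ_2 = 20, Δ_3 = 20.
All leading principal minors are positive, so by Sylvester's criterion Q is positive definite.
⟨·,·⟩ is an inner product exactly when A is positive definite.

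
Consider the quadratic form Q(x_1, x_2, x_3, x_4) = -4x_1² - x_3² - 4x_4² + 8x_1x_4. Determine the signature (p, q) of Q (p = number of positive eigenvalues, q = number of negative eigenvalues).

(0, 2)

Write A = [[-4, 0, 0, 4], [0, 0, 0, 0], [0, 0, -1, 0], [4, 0, 0, -4]].
Symmetric row and column elimination reduces A to a congruent diagonal form with pivots -4, 0, -1, 0.
That gives 2 negative, 2 zero pivots.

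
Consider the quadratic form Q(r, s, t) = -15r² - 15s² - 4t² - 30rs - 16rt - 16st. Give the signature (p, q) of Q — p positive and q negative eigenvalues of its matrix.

The symmetric matrix is A = [[-15, -15, -8], [-15, -15, -8], [-8, -8, -4]].
Applying the same elementary operations to the rows and columns of A produces a congruent diagonal matrix with entries -15, 0, 4/15.
So there are 1 positive, 1 negative, 1 zero pivots.

(1, 1)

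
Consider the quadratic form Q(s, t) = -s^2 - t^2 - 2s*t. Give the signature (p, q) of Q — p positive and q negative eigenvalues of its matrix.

The symmetric matrix is A = [[-1, -1], [-1, -1]].
Row-reducing A symmetrically gives the diagonal entries -1, 0.
So there are 1 negative, 1 zero pivots.

(0, 1)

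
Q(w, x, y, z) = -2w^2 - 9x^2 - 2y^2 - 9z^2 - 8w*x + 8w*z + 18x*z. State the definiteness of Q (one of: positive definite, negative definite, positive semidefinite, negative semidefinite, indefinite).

negative semidefinite

The associated matrix is A = [[-2, -4, 0, 4], [-4, -9, 0, 9], [0, 0, -2, 0], [4, 9, 0, -9]].
Row-reducing A symmetrically gives the diagonal entries -2, -1, -2, 0.
That gives 3 negative, 1 zero pivots.
Hence Q is negative semidefinite.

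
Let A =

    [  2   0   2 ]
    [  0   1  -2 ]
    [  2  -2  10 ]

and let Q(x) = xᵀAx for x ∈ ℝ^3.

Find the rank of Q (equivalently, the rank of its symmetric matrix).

3

Symmetric row and column elimination reduces A to a congruent diagonal form with pivots 2, 1, 4.
So there are 3 positive pivots.
The rank is the number of nonzero pivots: 3.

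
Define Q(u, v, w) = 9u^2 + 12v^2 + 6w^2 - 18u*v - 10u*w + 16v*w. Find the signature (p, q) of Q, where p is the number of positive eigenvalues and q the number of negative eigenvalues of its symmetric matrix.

(3, 0)

The associated matrix is A = [[9, -9, -5], [-9, 12, 8], [-5, 8, 6]].
Row-reducing A symmetrically gives the diagonal entries 9, 3, 2/9.
So there are 3 positive pivots.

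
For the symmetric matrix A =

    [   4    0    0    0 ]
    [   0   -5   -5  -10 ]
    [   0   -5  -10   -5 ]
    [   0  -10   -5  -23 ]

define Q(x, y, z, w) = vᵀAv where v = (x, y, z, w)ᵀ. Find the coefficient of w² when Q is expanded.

The coefficient of w² is the diagonal entry A[4,4] = -23.

-23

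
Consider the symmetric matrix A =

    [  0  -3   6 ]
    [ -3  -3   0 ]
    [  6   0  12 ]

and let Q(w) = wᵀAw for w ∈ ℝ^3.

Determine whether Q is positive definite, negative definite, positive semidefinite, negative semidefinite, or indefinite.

indefinite

A is congruent to a diagonal matrix with 1 positive, 1 negative and 1 zero entries, so Q is indefinite.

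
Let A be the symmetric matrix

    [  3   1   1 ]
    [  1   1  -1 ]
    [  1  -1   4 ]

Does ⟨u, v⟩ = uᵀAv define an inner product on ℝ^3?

Leading principal minors: Δ_1 = 3, Δ_2 = 2, Δ_3 = 2.
All leading principal minors are positive, so by Sylvester's criterion Q is positive definite.
⟨·,·⟩ is an inner product exactly when A is positive definite.

yes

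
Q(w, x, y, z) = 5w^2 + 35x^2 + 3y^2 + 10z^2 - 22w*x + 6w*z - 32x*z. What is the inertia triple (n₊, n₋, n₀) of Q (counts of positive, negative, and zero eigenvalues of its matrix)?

(4, 0, 0)

The symmetric matrix is A = [[5, -11, 0, 3], [-11, 35, 0, -16], [0, 0, 3, 0], [3, -16, 0, 10]].
Congruent diagonalization of A (simultaneous row and column reduction) yields pivots 5, 54/5, 3, 1/54.
That gives 4 positive pivots.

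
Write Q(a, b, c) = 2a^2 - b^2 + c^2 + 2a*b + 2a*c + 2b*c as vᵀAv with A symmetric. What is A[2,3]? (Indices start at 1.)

1

The coefficient of b·c in Q is 2. For a symmetric A this equals A[2,3] + A[3,2] = 2·A[2,3].
So A[2,3] = 2/2 = 1.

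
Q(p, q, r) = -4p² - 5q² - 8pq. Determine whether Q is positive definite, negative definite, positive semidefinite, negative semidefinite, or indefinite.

The symmetric matrix is A = [[-4, -4, 0], [-4, -5, 0], [0, 0, 0]].
Congruent diagonalization of A (simultaneous row and column reduction) yields pivots -4, -1, 0.
That gives 2 negative, 1 zero pivots.
Hence Q is negative semidefinite.

negative semidefinite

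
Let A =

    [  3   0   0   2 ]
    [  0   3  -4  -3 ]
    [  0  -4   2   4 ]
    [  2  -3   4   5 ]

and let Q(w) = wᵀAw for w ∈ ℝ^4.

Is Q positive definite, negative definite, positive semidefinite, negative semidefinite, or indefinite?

indefinite

Symmetric row and column elimination reduces A to a congruent diagonal form with pivots 3, 3, -10/3, 2/3.
That gives 3 positive, 1 negative pivots.
Hence Q is indefinite.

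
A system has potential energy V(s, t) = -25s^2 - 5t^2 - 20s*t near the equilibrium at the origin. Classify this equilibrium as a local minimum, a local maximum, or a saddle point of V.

local maximum

The Hessian at the origin is H = [[-50, -20], [-20, -10]].
det H = -50·-10 − (-20)² = 100 > 0 and H[1,1] = -50 < 0, so H is negative definite.
Therefore the origin is a local maximum.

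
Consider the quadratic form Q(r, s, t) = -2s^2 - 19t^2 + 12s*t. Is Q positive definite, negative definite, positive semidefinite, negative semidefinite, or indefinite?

negative semidefinite

Write A = [[0, 0, 0], [0, -2, 6], [0, 6, -19]].
Row-reducing A symmetrically gives the diagonal entries 0, -2, -1.
That gives 2 negative, 1 zero pivots.
Hence Q is negative semidefinite.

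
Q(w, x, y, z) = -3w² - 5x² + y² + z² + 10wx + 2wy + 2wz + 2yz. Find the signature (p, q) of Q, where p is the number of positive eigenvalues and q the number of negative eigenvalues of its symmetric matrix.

(2, 1)

The symmetric matrix is A = [[-3, 5, 1, 1], [5, -5, 0, 0], [1, 0, 1, 1], [1, 0, 1, 1]].
Applying the same elementary operations to the rows and columns of A produces a congruent diagonal matrix with entries -3, 10/3, 1/2, 0.
That gives 2 positive, 1 negative, 1 zero pivots.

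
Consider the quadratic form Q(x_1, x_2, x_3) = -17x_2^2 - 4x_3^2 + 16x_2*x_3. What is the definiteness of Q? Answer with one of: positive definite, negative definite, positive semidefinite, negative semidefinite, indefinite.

The symmetric matrix is A = [[0, 0, 0], [0, -17, 8], [0, 8, -4]].
Applying the same elementary operations to the rows and columns of A produces a congruent diagonal matrix with entries 0, -17, -4/17.
So there are 2 negative, 1 zero pivots.
Hence Q is negative semidefinite.

negative semidefinite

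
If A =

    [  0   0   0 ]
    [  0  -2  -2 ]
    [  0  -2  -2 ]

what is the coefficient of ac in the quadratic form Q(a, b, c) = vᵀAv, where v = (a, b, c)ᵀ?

0

The coefficient of ac is A[1,3] + A[3,1] = 2·0 = 0.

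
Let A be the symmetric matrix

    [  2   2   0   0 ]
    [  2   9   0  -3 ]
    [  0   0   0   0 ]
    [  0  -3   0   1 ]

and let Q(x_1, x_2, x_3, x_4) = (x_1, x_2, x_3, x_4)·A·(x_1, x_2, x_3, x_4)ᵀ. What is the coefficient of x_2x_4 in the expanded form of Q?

The coefficient of x_2x_4 is A[2,4] + A[4,2] = 2·(-3) = -6.

-6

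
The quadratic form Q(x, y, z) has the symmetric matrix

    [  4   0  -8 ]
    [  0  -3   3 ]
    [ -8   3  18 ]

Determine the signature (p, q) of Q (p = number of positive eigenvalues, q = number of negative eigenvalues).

Applying the same elementary operations to the rows and columns of A produces a congruent diagonal matrix with entries 4, -3, 5.
That gives 2 positive, 1 negative pivots.

(2, 1)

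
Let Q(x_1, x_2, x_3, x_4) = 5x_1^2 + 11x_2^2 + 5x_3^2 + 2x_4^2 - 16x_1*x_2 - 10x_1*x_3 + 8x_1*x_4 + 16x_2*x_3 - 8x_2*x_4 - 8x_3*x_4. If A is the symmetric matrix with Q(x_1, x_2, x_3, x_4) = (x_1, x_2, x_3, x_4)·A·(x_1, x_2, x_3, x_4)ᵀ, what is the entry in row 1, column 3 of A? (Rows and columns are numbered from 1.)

-5

The coefficient of x_1·x_3 in Q is -10. For a symmetric A this equals A[1,3] + A[3,1] = 2·A[1,3].
So A[1,3] = -10/2 = -5.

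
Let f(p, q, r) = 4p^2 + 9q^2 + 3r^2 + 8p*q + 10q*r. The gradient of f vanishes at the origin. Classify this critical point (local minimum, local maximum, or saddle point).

saddle point

The Hessian at the origin is H = [[8, 8, 0], [8, 18, 10], [0, 10, 6]].
Congruent diagonalization of H (simultaneous row and column reduction) yields pivots 8, 10, -4.
So there are 2 positive, 1 negative pivots.
H is indefinite, so the origin is a saddle point.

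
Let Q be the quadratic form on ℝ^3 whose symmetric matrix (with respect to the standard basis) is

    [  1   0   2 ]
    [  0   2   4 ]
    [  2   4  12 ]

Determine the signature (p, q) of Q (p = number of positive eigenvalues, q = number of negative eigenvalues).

Congruent diagonalization of A (simultaneous row and column reduction) yields pivots 1, 2, 0.
So there are 2 positive, 1 zero pivots.

(2, 0)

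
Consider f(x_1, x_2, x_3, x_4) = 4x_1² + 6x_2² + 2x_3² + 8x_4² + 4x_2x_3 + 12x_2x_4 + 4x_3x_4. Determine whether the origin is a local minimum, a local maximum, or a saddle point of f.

local minimum

The Hessian at the origin is H = [[8, 0, 0, 0], [0, 12, 4, 12], [0, 4, 4, 4], [0, 12, 4, 16]].
Applying the same elementary operations to the rows and columns of H produces a congruent diagonal matrix with entries 8, 12, 8/3, 4.
That gives 4 positive pivots.
H is positive definite, so the origin is a strict local minimum.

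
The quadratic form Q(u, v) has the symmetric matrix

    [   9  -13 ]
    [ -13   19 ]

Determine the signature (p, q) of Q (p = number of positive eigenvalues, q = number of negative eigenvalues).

(2, 0)

Applying the same elementary operations to the rows and columns of A produces a congruent diagonal matrix with entries 9, 2/9.
That gives 2 positive pivots.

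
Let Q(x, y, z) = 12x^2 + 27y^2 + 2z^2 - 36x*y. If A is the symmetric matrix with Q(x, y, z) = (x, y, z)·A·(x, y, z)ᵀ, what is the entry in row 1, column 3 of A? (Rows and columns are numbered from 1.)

0

The coefficient of x·z in Q is 0. For a symmetric A this equals A[1,3] + A[3,1] = 2·A[1,3].
So A[1,3] = 0/2 = 0.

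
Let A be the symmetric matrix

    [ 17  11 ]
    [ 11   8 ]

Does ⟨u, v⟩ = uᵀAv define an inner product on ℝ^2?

Leading principal minors: Δ_1 = 17, Δ_2 = 15.
All leading principal minors are positive, so by Sylvester's criterion Q is positive definite.
⟨·,·⟩ is an inner product exactly when A is positive definite.

yes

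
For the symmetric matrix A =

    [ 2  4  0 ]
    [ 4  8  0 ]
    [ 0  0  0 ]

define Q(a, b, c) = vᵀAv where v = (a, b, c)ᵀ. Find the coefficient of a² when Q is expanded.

2

The coefficient of a² is the diagonal entry A[1,1] = 2.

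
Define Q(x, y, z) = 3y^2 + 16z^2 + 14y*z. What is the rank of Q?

Write A = [[0, 0, 0], [0, 3, 7], [0, 7, 16]].
Row-reducing A symmetrically gives the diagonal entries 0, 3, -1/3.
So there are 1 positive, 1 negative, 1 zero pivots.
The rank is the number of nonzero pivots: 2.

2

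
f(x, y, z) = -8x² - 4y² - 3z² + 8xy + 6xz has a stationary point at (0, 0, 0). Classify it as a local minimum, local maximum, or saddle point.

The Hessian at the origin is H = [[-16, 8, 6], [8, -8, 0], [6, 0, -6]].
Row-reducing H symmetrically gives the diagonal entries -16, -4, -3/2.
That gives 3 negative pivots.
H is negative definite, so the origin is a strict local maximum.

local maximum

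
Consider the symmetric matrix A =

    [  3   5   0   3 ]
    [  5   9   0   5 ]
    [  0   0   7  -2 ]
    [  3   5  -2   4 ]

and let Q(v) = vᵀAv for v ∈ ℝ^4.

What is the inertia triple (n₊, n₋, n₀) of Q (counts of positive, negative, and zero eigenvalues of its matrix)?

(4, 0, 0)

Row-reducing A symmetrically gives the diagonal entries 3, 2/3, 7, 3/7.
So there are 4 positive pivots.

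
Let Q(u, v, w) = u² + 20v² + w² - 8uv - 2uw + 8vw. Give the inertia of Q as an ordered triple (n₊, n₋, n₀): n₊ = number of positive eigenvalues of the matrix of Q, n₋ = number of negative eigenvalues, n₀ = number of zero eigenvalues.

The symmetric matrix is A = [[1, -4, -1], [-4, 20, 4], [-1, 4, 1]].
Symmetric row and column elimination reduces A to a congruent diagonal form with pivots 1, 4, 0.
So there are 2 positive, 1 zero pivots.

(2, 0, 1)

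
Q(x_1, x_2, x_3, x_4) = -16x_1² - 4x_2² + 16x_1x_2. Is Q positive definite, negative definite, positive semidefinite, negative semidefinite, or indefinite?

negative semidefinite

The associated matrix is A = [[-16, 8, 0, 0], [8, -4, 0, 0], [0, 0, 0, 0], [0, 0, 0, 0]].
Symmetric row and column elimination reduces A to a congruent diagonal form with pivots -16, 0, 0, 0.
That gives 1 negative, 3 zero pivots.
Hence Q is negative semidefinite.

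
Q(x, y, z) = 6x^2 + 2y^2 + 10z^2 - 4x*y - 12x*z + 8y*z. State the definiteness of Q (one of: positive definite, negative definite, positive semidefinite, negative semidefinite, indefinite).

positive definite

The symmetric matrix of Q is A = [[6, -2, -6], [-2, 2, 4], [-6, 4, 10]].
Leading principal minors: Δ_1 = 6, Δ_2 = 8, Δ_3 = 8.
All leading principal minors are positive, so by Sylvester's criterion Q is positive definite.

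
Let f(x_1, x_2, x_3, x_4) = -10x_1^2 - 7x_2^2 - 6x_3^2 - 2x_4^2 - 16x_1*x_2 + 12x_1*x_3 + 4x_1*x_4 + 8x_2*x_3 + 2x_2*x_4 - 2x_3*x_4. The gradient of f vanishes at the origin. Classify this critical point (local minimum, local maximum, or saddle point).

The Hessian at the origin is H = [[-20, -16, 12, 4], [-16, -14, 8, 2], [12, 8, -12, -2], [4, 2, -2, -4]].
Applying the same elementary operations to the rows and columns of H produces a congruent diagonal matrix with entries -20, -6/5, -8/3, -1/2.
So there are 4 negative pivots.
H is negative definite, so the origin is a strict local maximum.

local maximum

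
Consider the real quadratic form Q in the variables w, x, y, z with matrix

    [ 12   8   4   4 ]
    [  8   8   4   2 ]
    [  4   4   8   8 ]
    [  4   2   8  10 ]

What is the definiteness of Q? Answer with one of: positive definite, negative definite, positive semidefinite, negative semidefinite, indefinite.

positive definite

Leading principal minors: Δ_1 = 12, Δ_2 = 32, Δ_3 = 192, Δ_4 = 64.
All leading principal minors are positive, so by Sylvester's criterion Q is positive definite.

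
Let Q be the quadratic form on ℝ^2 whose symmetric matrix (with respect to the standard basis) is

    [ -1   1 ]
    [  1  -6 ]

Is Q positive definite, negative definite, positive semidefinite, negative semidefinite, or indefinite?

Leading principal minors: Δ_1 = -1, Δ_2 = 5.
The signs alternate starting with Δ_1 < 0, so by Sylvester's criterion Q is negative definite.

negative definite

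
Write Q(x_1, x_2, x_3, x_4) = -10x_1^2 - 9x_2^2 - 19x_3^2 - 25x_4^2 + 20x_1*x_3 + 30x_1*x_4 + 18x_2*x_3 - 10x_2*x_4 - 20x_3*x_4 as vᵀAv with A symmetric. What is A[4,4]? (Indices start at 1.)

The coefficient of x_4^2 in Q is -25, and that is exactly A[4,4].

-25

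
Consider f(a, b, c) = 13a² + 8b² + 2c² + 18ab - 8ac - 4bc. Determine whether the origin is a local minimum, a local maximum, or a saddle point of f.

The Hessian at the origin is H = [[26, 18, -8], [18, 16, -4], [-8, -4, 4]].
Applying the same elementary operations to the rows and columns of H produces a congruent diagonal matrix with entries 26, 46/13, 20/23.
So there are 3 positive pivots.
H is positive definite, so the origin is a strict local minimum.

local minimum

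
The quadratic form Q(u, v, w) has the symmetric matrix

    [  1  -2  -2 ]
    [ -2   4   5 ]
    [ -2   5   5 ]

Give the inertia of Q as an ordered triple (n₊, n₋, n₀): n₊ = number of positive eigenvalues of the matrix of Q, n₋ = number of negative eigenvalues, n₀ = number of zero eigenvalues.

(2, 1, 0)

By Sylvester's law of inertia any congruent diagonalization of A has 2 positive, 1 negative and 0 zero entries.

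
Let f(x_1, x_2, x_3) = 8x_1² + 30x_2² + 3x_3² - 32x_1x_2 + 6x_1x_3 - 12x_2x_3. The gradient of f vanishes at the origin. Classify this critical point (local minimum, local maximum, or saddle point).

saddle point

The Hessian at the origin is H = [[16, -32, 6], [-32, 60, -12], [6, -12, 6]].
Applying the same elementary operations to the rows and columns of H produces a congruent diagonal matrix with entries 16, -4, 15/4.
So there are 2 positive, 1 negative pivots.
H is indefinite, so the origin is a saddle point.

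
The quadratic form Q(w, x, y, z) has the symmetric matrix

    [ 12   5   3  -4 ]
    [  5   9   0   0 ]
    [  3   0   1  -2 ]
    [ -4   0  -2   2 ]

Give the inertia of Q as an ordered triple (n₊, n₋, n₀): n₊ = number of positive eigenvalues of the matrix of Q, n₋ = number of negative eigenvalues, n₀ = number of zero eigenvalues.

Row-reducing A symmetrically gives the diagonal entries 12, 83/12, 2/83, -20.
That gives 3 positive, 1 negative pivots.

(3, 1, 0)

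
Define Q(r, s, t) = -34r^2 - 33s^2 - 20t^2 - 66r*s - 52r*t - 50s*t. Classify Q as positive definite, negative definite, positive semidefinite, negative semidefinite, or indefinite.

negative definite

The symmetric matrix is A = [[-34, -33, -26], [-33, -33, -25], [-26, -25, -20]].
Congruent diagonalization of A (simultaneous row and column reduction) yields pivots -34, -33/34, -2/33.
So there are 3 negative pivots.
Hence Q is negative definite.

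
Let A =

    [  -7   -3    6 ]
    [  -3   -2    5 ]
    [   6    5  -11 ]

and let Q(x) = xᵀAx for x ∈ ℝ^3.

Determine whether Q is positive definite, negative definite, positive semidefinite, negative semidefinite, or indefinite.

indefinite

Congruent diagonalization of A (simultaneous row and column reduction) yields pivots -7, -5/7, 12/5.
So there are 1 positive, 2 negative pivots.
Hence Q is indefinite.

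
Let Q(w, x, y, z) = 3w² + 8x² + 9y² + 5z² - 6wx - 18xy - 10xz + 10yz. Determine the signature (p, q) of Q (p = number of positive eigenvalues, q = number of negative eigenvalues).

(3, 1)

The associated matrix is A = [[3, -3, 0, 0], [-3, 8, -9, -5], [0, -9, 9, 5], [0, -5, 5, 5]].
Row-reducing A symmetrically gives the diagonal entries 3, 5, -36/5, 20/9.
That gives 3 positive, 1 negative pivots.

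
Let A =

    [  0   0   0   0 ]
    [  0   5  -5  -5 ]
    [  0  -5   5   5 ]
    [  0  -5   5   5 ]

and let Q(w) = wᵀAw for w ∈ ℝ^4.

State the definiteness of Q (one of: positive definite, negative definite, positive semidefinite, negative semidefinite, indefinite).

positive semidefinite

Row-reducing A symmetrically gives the diagonal entries 0, 5, 0, 0.
That gives 1 positive, 3 zero pivots.
Hence Q is positive semidefinite.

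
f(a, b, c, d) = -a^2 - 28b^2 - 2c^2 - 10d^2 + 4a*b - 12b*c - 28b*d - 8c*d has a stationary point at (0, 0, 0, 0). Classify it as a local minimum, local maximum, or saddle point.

local maximum

The Hessian at the origin is H = [[-2, 4, 0, 0], [4, -56, -12, -28], [0, -12, -4, -8], [0, -28, -8, -20]].
Symmetric row and column elimination reduces H to a congruent diagonal form with pivots -2, -48, -1, -8/3.
That gives 4 negative pivots.
H is negative definite, so the origin is a strict local maximum.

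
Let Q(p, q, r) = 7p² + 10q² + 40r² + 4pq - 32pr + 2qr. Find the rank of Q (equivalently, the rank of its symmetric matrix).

The associated matrix is A = [[7, 2, -16], [2, 10, 1], [-16, 1, 40]].
Congruent diagonalization of A (simultaneous row and column reduction) yields pivots 7, 66/7, 3/22.
That gives 3 positive pivots.
The rank is the number of nonzero pivots: 3.

3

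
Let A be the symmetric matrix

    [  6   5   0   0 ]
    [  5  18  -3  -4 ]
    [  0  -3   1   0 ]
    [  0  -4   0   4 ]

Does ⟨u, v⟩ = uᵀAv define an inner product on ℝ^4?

Applying the same elementary operations to the rows and columns of A produces a congruent diagonal matrix with entries 6, 83/6, 29/83, 20/29.
That gives 4 positive pivots.
Hence Q is positive definite.
⟨·,·⟩ is an inner product exactly when A is positive definite.

yes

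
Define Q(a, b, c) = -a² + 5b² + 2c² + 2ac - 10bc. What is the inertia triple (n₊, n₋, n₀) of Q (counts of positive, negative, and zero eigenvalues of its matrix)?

The symmetric matrix is A = [[-1, 0, 1], [0, 5, -5], [1, -5, 2]].
Congruent diagonalization of A (simultaneous row and column reduction) yields pivots -1, 5, -2.
That gives 1 positive, 2 negative pivots.

(1, 2, 0)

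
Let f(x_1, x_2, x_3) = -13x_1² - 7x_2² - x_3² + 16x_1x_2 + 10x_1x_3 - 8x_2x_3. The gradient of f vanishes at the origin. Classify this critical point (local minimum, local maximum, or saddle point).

The Hessian at the origin is H = [[-26, 16, 10], [16, -14, -8], [10, -8, -2]].
Symmetric row and column elimination reduces H to a congruent diagonal form with pivots -26, -54/13, 8/3.
That gives 1 positive, 2 negative pivots.
H is indefinite, so the origin is a saddle point.

saddle point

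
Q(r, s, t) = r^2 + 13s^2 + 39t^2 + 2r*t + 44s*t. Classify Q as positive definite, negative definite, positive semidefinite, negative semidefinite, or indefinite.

positive definite

The symmetric matrix of Q is A = [[1, 0, 1], [0, 13, 22], [1, 22, 39]].
Leading principal minors: Δ_1 = 1, Δ_2 = 13, Δ_3 = 10.
All leading principal minors are positive, so by Sylvester's criterion Q is positive definite.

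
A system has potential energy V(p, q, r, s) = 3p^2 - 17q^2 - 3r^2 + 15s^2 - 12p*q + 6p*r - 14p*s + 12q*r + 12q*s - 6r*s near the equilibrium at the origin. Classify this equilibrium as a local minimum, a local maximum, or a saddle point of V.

The Hessian at the origin is H = [[6, -12, 6, -14], [-12, -34, 12, 12], [6, 12, -6, -6], [-14, 12, -6, 30]].
Symmetric row and column elimination reduces H to a congruent diagonal form with pivots 6, -58, -60/29, 8/3.
That gives 2 positive, 2 negative pivots.
H is indefinite, so the origin is a saddle point.

saddle point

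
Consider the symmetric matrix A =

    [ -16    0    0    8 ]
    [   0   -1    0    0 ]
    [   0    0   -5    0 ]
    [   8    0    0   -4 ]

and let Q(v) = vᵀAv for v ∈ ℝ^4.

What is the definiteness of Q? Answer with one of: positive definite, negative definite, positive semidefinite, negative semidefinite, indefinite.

negative semidefinite

Row-reducing A symmetrically gives the diagonal entries -16, -1, -5, 0.
That gives 3 negative, 1 zero pivots.
Hence Q is negative semidefinite.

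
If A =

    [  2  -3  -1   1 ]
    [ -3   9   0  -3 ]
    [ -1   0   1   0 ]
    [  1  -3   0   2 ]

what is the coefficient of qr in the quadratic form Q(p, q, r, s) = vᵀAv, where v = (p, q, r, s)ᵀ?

0

The coefficient of qr is A[2,3] + A[3,2] = 2·0 = 0.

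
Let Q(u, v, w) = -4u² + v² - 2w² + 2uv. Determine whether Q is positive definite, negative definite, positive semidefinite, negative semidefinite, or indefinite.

indefinite

The associated matrix is A = [[-4, 1, 0], [1, 1, 0], [0, 0, -2]].
Symmetric row and column elimination reduces A to a congruent diagonal form with pivots -4, 5/4, -2.
So there are 1 positive, 2 negative pivots.
Hence Q is indefinite.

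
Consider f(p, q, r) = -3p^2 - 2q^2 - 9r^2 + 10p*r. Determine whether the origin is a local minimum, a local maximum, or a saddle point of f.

local maximum

The Hessian at the origin is H = [[-6, 0, 10], [0, -4, 0], [10, 0, -18]].
Applying the same elementary operations to the rows and columns of H produces a congruent diagonal matrix with entries -6, -4, -4/3.
Counting signs: 3 negative.
H is negative definite, so the origin is a strict local maximum.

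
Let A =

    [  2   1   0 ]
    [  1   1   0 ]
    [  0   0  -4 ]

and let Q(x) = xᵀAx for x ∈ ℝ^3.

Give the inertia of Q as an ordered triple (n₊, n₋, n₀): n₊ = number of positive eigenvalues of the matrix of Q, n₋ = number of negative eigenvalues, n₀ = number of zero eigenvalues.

(2, 1, 0)

An LDLᵀ factorisation of A has diagonal entries 2, 1/2, -4.
So there are 2 positive, 1 negative pivots.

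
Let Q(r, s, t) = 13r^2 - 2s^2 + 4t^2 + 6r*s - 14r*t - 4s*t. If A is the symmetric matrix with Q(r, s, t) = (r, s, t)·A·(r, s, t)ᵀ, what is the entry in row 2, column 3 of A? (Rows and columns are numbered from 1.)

-2

The coefficient of s·t in Q is -4. For a symmetric A this equals A[2,3] + A[3,2] = 2·A[2,3].
So A[2,3] = -4/2 = -2.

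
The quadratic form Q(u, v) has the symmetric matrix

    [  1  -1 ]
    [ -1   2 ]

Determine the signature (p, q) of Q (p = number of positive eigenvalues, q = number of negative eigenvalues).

(2, 0)

Congruent diagonalization of A (simultaneous row and column reduction) yields pivots 1, 1.
That gives 2 positive pivots.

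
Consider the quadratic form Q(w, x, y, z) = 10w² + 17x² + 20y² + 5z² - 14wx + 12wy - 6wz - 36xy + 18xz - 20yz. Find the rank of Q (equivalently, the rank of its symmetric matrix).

The associated matrix is A = [[10, -7, 6, -3], [-7, 17, -18, 9], [6, -18, 20, -10], [-3, 9, -10, 5]].
Congruent diagonalization of A (simultaneous row and column reduction) yields pivots 10, 121/10, 80/121, 0.
So there are 3 positive, 1 zero pivots.
The rank is the number of nonzero pivots: 3.

3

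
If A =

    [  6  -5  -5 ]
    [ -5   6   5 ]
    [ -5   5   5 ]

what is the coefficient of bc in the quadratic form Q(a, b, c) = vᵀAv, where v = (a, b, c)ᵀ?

10

The coefficient of bc is A[2,3] + A[3,2] = 2·5 = 10.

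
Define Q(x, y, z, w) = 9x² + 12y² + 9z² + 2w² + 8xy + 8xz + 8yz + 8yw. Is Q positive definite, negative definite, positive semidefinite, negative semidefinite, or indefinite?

The symmetric matrix of Q is A = [[9, 4, 4, 0], [4, 12, 4, 4], [4, 4, 9, 0], [0, 4, 0, 2]].
Leading principal minors: Δ_1 = 9, Δ_2 = 92, Δ_3 = 620, Δ_4 = 200.
All leading principal minors are positive, so by Sylvester's criterion Q is positive definite.

positive definite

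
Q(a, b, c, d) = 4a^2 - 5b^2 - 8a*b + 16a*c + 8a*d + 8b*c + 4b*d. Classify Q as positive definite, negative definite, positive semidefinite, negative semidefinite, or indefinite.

indefinite

Write A = [[4, -4, 8, 4], [-4, -5, 4, 2], [8, 4, 0, 0], [4, 2, 0, 0]].
Row-reducing A symmetrically gives the diagonal entries 4, -9, 0, 0.
That gives 1 positive, 1 negative, 2 zero pivots.
Hence Q is indefinite.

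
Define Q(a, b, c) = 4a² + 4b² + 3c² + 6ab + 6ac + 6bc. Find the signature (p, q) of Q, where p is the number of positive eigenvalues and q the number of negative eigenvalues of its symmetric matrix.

Write A = [[4, 3, 3], [3, 4, 3], [3, 3, 3]].
Congruent diagonalization of A (simultaneous row and column reduction) yields pivots 4, 7/4, 3/7.
That gives 3 positive pivots.

(3, 0)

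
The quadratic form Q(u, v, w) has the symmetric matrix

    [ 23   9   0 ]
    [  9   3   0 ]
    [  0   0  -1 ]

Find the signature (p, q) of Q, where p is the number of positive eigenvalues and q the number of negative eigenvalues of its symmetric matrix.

(1, 2)

An LDLᵀ factorisation of A has diagonal entries 23, -12/23, -1.
So there are 1 positive, 2 negative pivots.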